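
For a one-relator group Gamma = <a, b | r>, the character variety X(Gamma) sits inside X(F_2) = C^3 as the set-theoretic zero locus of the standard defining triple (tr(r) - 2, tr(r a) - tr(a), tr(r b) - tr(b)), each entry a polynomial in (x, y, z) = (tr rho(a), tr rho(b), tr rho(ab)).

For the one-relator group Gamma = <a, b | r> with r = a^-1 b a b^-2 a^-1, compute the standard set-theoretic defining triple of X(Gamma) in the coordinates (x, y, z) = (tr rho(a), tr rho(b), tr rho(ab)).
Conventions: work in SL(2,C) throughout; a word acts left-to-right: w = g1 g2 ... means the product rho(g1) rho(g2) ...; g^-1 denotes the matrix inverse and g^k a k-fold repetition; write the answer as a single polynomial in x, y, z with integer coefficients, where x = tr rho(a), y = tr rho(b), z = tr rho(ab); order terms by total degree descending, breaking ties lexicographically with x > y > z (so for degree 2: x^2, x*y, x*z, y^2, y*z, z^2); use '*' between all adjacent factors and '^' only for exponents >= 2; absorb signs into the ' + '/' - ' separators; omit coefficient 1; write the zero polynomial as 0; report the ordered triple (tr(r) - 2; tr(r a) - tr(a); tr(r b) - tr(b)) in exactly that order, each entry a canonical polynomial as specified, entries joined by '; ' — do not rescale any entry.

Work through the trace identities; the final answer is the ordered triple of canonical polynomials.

-x^2*y^2*z + x^3*y + x*y^3 + x*y*z^2 - 4*x*y + z - 2; -x*y^2*z + x^2*y + y^3 + y*z^2 - x - 3*y; -x^2*y^3*z + x^3*y^2 + x*y^4 + 2*x*y^2*z^2 - x^2*y*z - y^3*z - y*z^3 - 4*x*y^2 + 4*y*z + x - y

tr(a b^-1) = tr(a) tr(b) - tr(a b)   [inverse elimination on b] = x*y - z
tr(a b a) = tr(a) tr(b a) - tr(b)   [square of a] = x*z - y
tr(a b a b) = tr(b a) tr(b a) - tr(1)   [split at a repeated b] = z^2 - 2
tr(b^-1 a b a) = tr(a b a) tr(b) - tr(a b a b)   [inverse elimination on b] = x*y*z - y^2 - z^2 + 2
tr(b a b^-2 a) = tr(b^-1 a b a) tr(b) - tr(b^-1 a b a b)   [inverse elimination on b] = x*y^2*z - y^3 - y*z^2 - x*z + 3*y
tr(b a b^-2 a^-1) = tr(b a b^-2) tr(a) - tr(b a b^-2 a)   [inverse elimination on a] = -x*y^2*z + x^2*y + y^3 + y*z^2 - 3*y
tr(a^-1 b a b^-2 a^-1) = tr(b a b^-2 a^-1) tr(a) - tr(b a b^-2)   [inverse elimination on a] = -x^2*y^2*z + x^3*y + x*y^3 + x*y*z^2 - 4*x*y + z
tr(a^2) = tr(a) tr(a) - tr(1)   [square of a] = x^2 - 2
tr(a b^2 a) = tr(b) tr(a^2 b) - tr(a^2)   [square of b] = x*y*z - x^2 - y^2 + 2
tr(a b^2 a b) = tr(b) tr(a b a b) - tr(a b a)   [square of b] = y*z^2 - x*z - y
tr(b^2 a b^-1 a) = tr(a b^2 a) tr(b) - tr(a b^2 a b)   [inverse elimination on b] = x*y^2*z - x^2*y - y^3 - y*z^2 + x*z + 3*y
tr(a^-1 b^2 a b^-1) = tr(b^2 a b^-1) tr(a) - tr(b^2 a b^-1 a)   [inverse elimination on a] = -x*y^2*z + x^2*y + y^3 + y*z^2 - 3*y
tr(b^2) = tr(b) tr(b) - tr(1)   [square of b] = y^2 - 2
tr(b a b^-2 a^-1 b) = tr(a^-1 b^2 a b^-1) tr(b) - tr(a^-1 b^2 a)   [inverse elimination on b] = -x*y^3*z + x^2*y^2 + y^4 + y^2*z^2 - 4*y^2 + 2
tr(b a b) = tr(b) tr(a b) - tr(a)   [square of b] = y*z - x
tr(a b a b a) = tr(a) tr(b a b a) - tr(b a b)   [square of a] = x*z^2 - y*z - x
tr(a b a b a b) = tr(b a) tr(b a b a) - tr(b^-1 a^-1)   [split at a repeated b] = z^3 - 3*z
tr(b a b a b^-1 a) = tr(a b a b a) tr(b) - tr(a b a b a b)   [inverse elimination on b] = x*y*z^2 - y^2*z - z^3 - x*y + 3*z
tr(b^-1 a^-1 b a b a) = tr(b a b a b^-1) tr(a) - tr(b a b a b^-1 a)   [inverse elimination on a] = -x*y*z^2 + x^2*z + y^2*z + z^3 - 3*z
tr(b a b^-2 a^-1 b a) = tr(b^-1 a^-1 b a b a) tr(b) - tr(b^-1 a^-1 b a b a b)   [inverse elimination on b] = -x*y^2*z^2 + x^2*y*z + y^3*z + y*z^3 - 4*y*z + x
tr(a^-1 b a b^-2 a^-1 b) = tr(b a b^-2 a^-1 b) tr(a) - tr(b a b^-2 a^-1 b a)   [inverse elimination on a] = -x^2*y^3*z + x^3*y^2 + x*y^4 + 2*x*y^2*z^2 - x^2*y*z - y^3*z - y*z^3 - 4*x*y^2 + 4*y*z + x
assemble the triple (tr(r) - 2; tr(r a) - x; tr(r b) - y)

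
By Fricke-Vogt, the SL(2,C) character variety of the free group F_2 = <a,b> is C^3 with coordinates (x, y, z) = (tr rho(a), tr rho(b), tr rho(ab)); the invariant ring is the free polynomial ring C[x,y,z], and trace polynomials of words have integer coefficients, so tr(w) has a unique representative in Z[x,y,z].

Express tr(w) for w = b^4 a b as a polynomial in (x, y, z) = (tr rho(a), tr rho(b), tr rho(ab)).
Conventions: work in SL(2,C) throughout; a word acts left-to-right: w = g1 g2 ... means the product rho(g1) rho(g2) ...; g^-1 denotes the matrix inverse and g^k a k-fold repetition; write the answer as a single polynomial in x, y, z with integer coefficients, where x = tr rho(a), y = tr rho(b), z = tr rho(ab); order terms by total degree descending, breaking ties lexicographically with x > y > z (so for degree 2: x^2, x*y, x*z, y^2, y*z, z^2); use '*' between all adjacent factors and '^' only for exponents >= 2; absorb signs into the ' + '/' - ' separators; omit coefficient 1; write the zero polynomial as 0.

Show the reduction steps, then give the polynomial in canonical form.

tr(a b^2) = tr(b)*tr(a b) - tr(a) = y*z - x
tr(a b^3) = tr(b)*tr(a b^2) - tr(a b) = y^2*z - x*y - z
tr(b^3 a b) = tr(b)*tr(a b^3) - tr(a b^2) = y^3*z - x*y^2 - 2*y*z + x
tr(b^4 a b) = tr(b)*tr(b^3 a b) - tr(b^3 a) = y^4*z - x*y^3 - 3*y^2*z + 2*x*y + z

y^4*z - x*y^3 - 3*y^2*z + 2*x*y + z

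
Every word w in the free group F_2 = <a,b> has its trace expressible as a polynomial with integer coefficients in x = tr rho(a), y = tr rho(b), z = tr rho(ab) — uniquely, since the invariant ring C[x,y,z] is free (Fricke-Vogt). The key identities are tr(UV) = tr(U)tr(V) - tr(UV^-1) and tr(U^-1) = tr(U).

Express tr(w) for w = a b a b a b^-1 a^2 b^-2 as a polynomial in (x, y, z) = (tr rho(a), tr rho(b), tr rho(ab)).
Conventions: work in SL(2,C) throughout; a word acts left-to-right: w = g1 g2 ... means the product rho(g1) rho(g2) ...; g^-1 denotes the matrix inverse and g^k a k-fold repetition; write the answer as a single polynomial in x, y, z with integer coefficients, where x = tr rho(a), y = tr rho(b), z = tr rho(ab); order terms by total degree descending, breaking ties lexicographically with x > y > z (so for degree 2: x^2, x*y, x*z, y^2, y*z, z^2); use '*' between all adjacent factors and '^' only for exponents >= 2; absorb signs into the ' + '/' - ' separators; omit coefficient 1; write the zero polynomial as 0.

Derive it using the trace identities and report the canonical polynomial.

x^3*y^3*z^2 - x^2*y^4*z - 2*x^2*y^2*z^3 - x^3*y^3 - x^3*y*z^2 + x*y*z^4 + 5*x^2*y^2*z + x^2*z^3 + y^4*z + y^2*z^3 + x^3*y + x*y^3 - 2*x*y*z^2 - 2*x^2*z - 5*y^2*z - z^3 - x*y + 3*z

next, trace(b a b a) = trace(a b) trace(a b) - trace(1)  (split on a) = z^2 - 2
next, trace(b a b) = trace(b) trace(a b) - trace(a)  (reduce the b square) = y*z - x
trace(a b a b a) = trace(a) trace(b a b a) - trace(b a b)  (reduce the a square) = x*z^2 - y*z - x
and trace(a b a b a^2) = trace(a) trace(a b a b a) - trace(a b a b)  (reduce the a square) = x^2*z^2 - x*y*z - x^2 - z^2 + 2
next, trace(a^3 b a b a) = trace(a) trace(a b a b a^2) - trace(a b a b a)  (reduce the a square) = x^3*z^2 - x^2*y*z - x^3 - 2*x*z^2 + y*z + 3*x
trace(b a b a b a) = trace(b a) trace(b a b a) - trace(b^-1 a^-1)  (split on b) = z^3 - 3*z
trace(a b a) = trace(a) trace(b a) - trace(b)  (reduce the a square) = x*z - y
trace(b a b a b) = trace(b) trace(a b a b) - trace(a b a)  (reduce the b square) = y*z^2 - x*z - y
next, trace(b a b a b a^2) = trace(a) trace(b a b a b a) - trace(b a b a b)  (reduce the a square) = x*z^3 - y*z^2 - 2*x*z + y
next, trace(a^3 b a b a b) = trace(a) trace(b a b a b a^2) - trace(b a b a b a)  (reduce the a square) = x^2*z^3 - x*y*z^2 - 2*x^2*z - z^3 + x*y + 3*z
next, trace(a b a b a b^-1 a^2) = trace(a^3 b a b a) trace(b) - trace(a^3 b a b a b)  (eliminate b^-1) = x^3*y*z^2 - x^2*y^2*z - x^2*z^3 - x^3*y - x*y*z^2 + 2*x^2*z + y^2*z + z^3 + 2*x*y - 3*z
next, trace(b a b a b a b a) = trace(b a b a b a) trace(b a) - trace(a b a b)  (split on b) = z^4 - 4*z^2 + 2
trace(b a b a b a b) = trace(b) trace(a b a b a b) - trace(a b a b a)  (reduce the b square) = y*z^3 - x*z^2 - 2*y*z + x
trace(a^2 b a b a b a b) = trace(a) trace(b a b a b a b a) - trace(b a b a b a b)  (reduce the a square) = x*z^4 - y*z^3 - 3*x*z^2 + 2*y*z + x
trace(a b a b a b^-1 a^2 b) = trace(a^2 b a b a b a) trace(b) - trace(a^2 b a b a b a b)  (eliminate b^-1) = x^2*y*z^3 - x*y^2*z^2 - x*z^4 - 2*x^2*y*z + x*y^2 + 3*x*z^2 + y*z - x
trace(a b a b a b^-1 a^2 b^-1) = trace(a b a b a b^-1 a^2) trace(b) - trace(a b a b a b^-1 a^2 b)  (eliminate b^-1) = x^3*y^2*z^2 - x^2*y^3*z - 2*x^2*y*z^3 - x^3*y^2 + x*z^4 + 4*x^2*y*z + y^3*z + y*z^3 + x*y^2 - 3*x*z^2 - 4*y*z + x
trace(a b a b a b^-1 a^2 b^-2) = trace(a b a b a b^-1 a^2 b^-1) trace(b) - trace(a b a b a b^-1 a^2)  (eliminate b^-1) = x^3*y^3*z^2 - x^2*y^4*z - 2*x^2*y^2*z^3 - x^3*y^3 - x^3*y*z^2 + x*y*z^4 + 5*x^2*y^2*z + x^2*z^3 + y^4*z + y^2*z^3 + x^3*y + x*y^3 - 2*x*y*z^2 - 2*x^2*z - 5*y^2*z - z^3 - x*y + 3*z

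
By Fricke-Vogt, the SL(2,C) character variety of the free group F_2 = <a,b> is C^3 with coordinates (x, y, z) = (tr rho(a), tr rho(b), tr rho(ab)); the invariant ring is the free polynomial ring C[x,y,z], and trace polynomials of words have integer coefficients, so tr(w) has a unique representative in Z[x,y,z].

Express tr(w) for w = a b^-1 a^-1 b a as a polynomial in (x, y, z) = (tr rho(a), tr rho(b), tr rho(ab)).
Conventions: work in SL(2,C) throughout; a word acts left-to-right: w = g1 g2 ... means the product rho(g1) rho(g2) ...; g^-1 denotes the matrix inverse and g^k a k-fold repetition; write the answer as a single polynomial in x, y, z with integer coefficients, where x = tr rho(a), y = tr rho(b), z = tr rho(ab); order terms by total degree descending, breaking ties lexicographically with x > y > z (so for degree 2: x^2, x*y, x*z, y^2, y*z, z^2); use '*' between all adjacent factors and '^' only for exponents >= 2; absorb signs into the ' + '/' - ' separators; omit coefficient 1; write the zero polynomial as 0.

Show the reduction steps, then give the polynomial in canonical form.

-x^2*y*z + x^3 + x*y^2 + x*z^2 - 3*x

trace(b^2 a) = trace(b) trace(a b) - trace(a) = y*z - x
trace(b^2) = trace(b) trace(b) - trace(1) = y^2 - 2
trace(b a^2 b) = trace(a) trace(b^2 a) - trace(b^2) = x*y*z - x^2 - y^2 + 2
trace(b a b a) = trace(a b) trace(a b) - trace(1)   [split at repeated a] = z^2 - 2
trace(b a^2 b a) = trace(a) trace(b a b a) - trace(b a b) = x*z^2 - y*z - x
trace(a^-1 b a^2 b) = trace(b a^2 b) trace(a) - trace(b a^2 b a) = x^2*y*z - x^3 - x*y^2 - x*z^2 + y*z + 3*x
trace(a b^-1 a^-1 b a) = trace(a^-1 b a^2) trace(b) - trace(a^-1 b a^2 b) = -x^2*y*z + x^3 + x*y^2 + x*z^2 - 3*x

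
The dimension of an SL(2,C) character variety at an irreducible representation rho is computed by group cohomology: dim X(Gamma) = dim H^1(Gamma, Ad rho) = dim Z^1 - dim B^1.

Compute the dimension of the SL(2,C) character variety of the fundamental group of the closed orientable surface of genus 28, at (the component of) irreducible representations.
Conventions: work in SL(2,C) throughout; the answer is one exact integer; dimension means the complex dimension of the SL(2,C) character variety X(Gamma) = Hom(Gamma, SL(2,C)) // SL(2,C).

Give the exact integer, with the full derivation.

pi_1 of the closed genus-28 surface has 56 generators bound by the single product-of-commutators relator.
A cocycle assigns one sl_2 vector per generator subject to the relator condition d_2(z) = 0: dim of the unconstrained space is 3*2g = 168.
H^2 = coker(d_2) is dual to H^0 = 0 at irreducible rho (Poincare duality), so d_2 is onto: dim Z^1 = 165.
dim B^1 = 3 (coboundaries, injective at irreducible rho).
dim H^1 = 165 - 3 = 162 = dim X.

162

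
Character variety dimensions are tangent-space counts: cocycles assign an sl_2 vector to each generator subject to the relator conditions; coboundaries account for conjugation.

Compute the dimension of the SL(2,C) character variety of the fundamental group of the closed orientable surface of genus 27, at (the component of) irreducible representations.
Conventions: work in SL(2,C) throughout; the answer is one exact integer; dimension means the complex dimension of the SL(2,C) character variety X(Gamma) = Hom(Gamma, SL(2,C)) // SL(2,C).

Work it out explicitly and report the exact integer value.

Gamma = pi_1(Sigma_27) = < a_1, b_1, ..., a_27, b_27 | prod [a_i, b_i] > has 2g = 54 generators and 1 relator.
A cocycle assigns one sl_2 vector per generator subject to the relator condition d_2(z) = 0: dim of the unconstrained space is 3*2g = 162.
d_2 is surjective at irreducible rho (its cokernel H^2 is dual to H^0 = 0), so dim Z^1 = 162 - 3 = 159.
As always at irreducible rho, dim B^1 = 3.
dim H^1 = 159 - 3 = 156 = dim X.

156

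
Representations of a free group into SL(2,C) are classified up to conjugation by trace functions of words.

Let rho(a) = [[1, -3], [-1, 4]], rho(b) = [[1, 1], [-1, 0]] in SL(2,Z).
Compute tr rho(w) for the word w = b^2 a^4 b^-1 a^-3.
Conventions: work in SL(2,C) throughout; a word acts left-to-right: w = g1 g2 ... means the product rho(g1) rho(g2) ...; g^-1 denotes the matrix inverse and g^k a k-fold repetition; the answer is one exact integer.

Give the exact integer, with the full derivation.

rho(b) = [[1, 1], [-1, 0]]
... * rho(b) = [[1, 1], [-1, 0]]  ->  [[0, 1], [-1, -1]]
... * rho(a) = [[1, -3], [-1, 4]]  ->  [[-1, 4], [0, -1]]
... * rho(a) = [[1, -3], [-1, 4]]  ->  [[-5, 19], [1, -4]]
... * rho(a) = [[1, -3], [-1, 4]]  ->  [[-24, 91], [5, -19]]
... * rho(a) = [[1, -3], [-1, 4]]  ->  [[-115, 436], [24, -91]]
... * rho(b^-1) = [[0, -1], [1, 1]]  ->  [[436, 551], [-91, -115]]
... * rho(a^-1) = [[4, 3], [1, 1]]  ->  [[2295, 1859], [-479, -388]]
... * rho(a^-1) = [[4, 3], [1, 1]]  ->  [[11039, 8744], [-2304, -1825]]
... * rho(a^-1) = [[4, 3], [1, 1]]  ->  [[52900, 41861], [-11041, -8737]]
tr = 52900 + -8737 = 44163

44163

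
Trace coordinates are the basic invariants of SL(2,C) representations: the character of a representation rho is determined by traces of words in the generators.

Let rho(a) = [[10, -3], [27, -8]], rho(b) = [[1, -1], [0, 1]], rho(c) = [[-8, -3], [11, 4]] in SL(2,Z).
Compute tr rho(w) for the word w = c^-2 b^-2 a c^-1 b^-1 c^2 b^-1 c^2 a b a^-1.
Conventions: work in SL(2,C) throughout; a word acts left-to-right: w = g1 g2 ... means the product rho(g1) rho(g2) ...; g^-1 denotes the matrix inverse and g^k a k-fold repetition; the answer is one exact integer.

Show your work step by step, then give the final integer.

rho(c^-1) = [[4, 3], [-11, -8]]
... * rho(c^-1) = [[4, 3], [-11, -8]]  ->  [[-17, -12], [44, 31]]
... * rho(b^-1) = [[1, 1], [0, 1]]  ->  [[-17, -29], [44, 75]]
... * rho(b^-1) = [[1, 1], [0, 1]]  ->  [[-17, -46], [44, 119]]
... * rho(a) = [[10, -3], [27, -8]]  ->  [[-1412, 419], [3653, -1084]]
... * rho(c^-1) = [[4, 3], [-11, -8]]  ->  [[-10257, -7588], [26536, 19631]]
... * rho(b^-1) = [[1, 1], [0, 1]]  ->  [[-10257, -17845], [26536, 46167]]
... * rho(c) = [[-8, -3], [11, 4]]  ->  [[-114239, -40609], [295549, 105060]]
... * rho(c) = [[-8, -3], [11, 4]]  ->  [[467213, 180281], [-1208732, -466407]]
... * rho(b^-1) = [[1, 1], [0, 1]]  ->  [[467213, 647494], [-1208732, -1675139]]
... * rho(c) = [[-8, -3], [11, 4]]  ->  [[3384730, 1188337], [-8756673, -3074360]]
... * rho(c) = [[-8, -3], [11, 4]]  ->  [[-14006133, -5400842], [36235424, 13972579]]
... * rho(a) = [[10, -3], [27, -8]]  ->  [[-285884064, 85225135], [739613873, -220486904]]
... * rho(b) = [[1, -1], [0, 1]]  ->  [[-285884064, 371109199], [739613873, -960100777]]
... * rho(a^-1) = [[-8, 3], [-27, 10]]  ->  [[-7732875861, 2853439798], [20005809995, -7382166151]]
tr = -7732875861 + -7382166151 = -15115042012

-15115042012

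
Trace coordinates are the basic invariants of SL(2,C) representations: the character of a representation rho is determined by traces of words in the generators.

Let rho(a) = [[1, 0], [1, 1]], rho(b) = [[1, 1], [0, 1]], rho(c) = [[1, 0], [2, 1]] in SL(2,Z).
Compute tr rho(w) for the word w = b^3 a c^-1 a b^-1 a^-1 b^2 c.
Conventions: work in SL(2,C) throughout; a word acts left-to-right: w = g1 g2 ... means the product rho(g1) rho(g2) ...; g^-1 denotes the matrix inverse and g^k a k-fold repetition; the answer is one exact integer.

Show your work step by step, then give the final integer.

-2

rho(b) = [[1, 1], [0, 1]]
... * rho(b) = [[1, 1], [0, 1]]  ->  [[1, 2], [0, 1]]
... * rho(b) = [[1, 1], [0, 1]]  ->  [[1, 3], [0, 1]]
... * rho(a) = [[1, 0], [1, 1]]  ->  [[4, 3], [1, 1]]
... * rho(c^-1) = [[1, 0], [-2, 1]]  ->  [[-2, 3], [-1, 1]]
... * rho(a) = [[1, 0], [1, 1]]  ->  [[1, 3], [0, 1]]
... * rho(b^-1) = [[1, -1], [0, 1]]  ->  [[1, 2], [0, 1]]
... * rho(a^-1) = [[1, 0], [-1, 1]]  ->  [[-1, 2], [-1, 1]]
... * rho(b) = [[1, 1], [0, 1]]  ->  [[-1, 1], [-1, 0]]
... * rho(b) = [[1, 1], [0, 1]]  ->  [[-1, 0], [-1, -1]]
... * rho(c) = [[1, 0], [2, 1]]  ->  [[-1, 0], [-3, -1]]
tr = -1 + -1 = -2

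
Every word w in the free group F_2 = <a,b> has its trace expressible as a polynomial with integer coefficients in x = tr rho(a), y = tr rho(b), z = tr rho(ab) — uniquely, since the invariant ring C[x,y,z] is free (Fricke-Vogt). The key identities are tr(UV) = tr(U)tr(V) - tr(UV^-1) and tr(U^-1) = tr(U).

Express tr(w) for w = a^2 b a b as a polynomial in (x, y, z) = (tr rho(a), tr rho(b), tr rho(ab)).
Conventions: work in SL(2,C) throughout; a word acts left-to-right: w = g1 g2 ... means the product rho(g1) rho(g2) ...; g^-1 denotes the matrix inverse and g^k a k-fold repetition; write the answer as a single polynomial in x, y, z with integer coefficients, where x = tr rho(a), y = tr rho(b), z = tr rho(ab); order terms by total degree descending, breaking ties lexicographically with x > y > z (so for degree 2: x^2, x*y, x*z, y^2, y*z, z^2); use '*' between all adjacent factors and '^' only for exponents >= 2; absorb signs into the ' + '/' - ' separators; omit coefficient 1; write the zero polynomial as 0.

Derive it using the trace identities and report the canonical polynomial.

x*z^2 - y*z - x

tr(b a b a) = tr(b a) tr(b a) - tr(1)   [split at repeated b] = z^2 - 2
apply: tr(b a b) = tr(b) tr(a b) - tr(a) = y*z - x
apply: tr(a^2 b a b) = tr(a) tr(b a b a) - tr(b a b) = x*z^2 - y*z - x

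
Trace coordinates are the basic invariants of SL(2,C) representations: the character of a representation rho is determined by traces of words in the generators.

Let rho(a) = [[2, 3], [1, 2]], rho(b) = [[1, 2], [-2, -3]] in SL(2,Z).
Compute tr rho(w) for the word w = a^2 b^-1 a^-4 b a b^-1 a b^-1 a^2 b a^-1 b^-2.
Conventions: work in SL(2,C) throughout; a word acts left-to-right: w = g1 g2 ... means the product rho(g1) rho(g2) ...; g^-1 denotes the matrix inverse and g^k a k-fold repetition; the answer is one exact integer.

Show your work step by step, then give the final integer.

rho(a) = [[2, 3], [1, 2]]
... * rho(a) = [[2, 3], [1, 2]]  ->  [[7, 12], [4, 7]]
... * rho(b^-1) = [[-3, -2], [2, 1]]  ->  [[3, -2], [2, -1]]
... * rho(a^-1) = [[2, -3], [-1, 2]]  ->  [[8, -13], [5, -8]]
... * rho(a^-1) = [[2, -3], [-1, 2]]  ->  [[29, -50], [18, -31]]
... * rho(a^-1) = [[2, -3], [-1, 2]]  ->  [[108, -187], [67, -116]]
... * rho(a^-1) = [[2, -3], [-1, 2]]  ->  [[403, -698], [250, -433]]
... * rho(b) = [[1, 2], [-2, -3]]  ->  [[1799, 2900], [1116, 1799]]
... * rho(a) = [[2, 3], [1, 2]]  ->  [[6498, 11197], [4031, 6946]]
... * rho(b^-1) = [[-3, -2], [2, 1]]  ->  [[2900, -1799], [1799, -1116]]
... * rho(a) = [[2, 3], [1, 2]]  ->  [[4001, 5102], [2482, 3165]]
... * rho(b^-1) = [[-3, -2], [2, 1]]  ->  [[-1799, -2900], [-1116, -1799]]
... * rho(a) = [[2, 3], [1, 2]]  ->  [[-6498, -11197], [-4031, -6946]]
... * rho(a) = [[2, 3], [1, 2]]  ->  [[-24193, -41888], [-15008, -25985]]
... * rho(b) = [[1, 2], [-2, -3]]  ->  [[59583, 77278], [36962, 47939]]
... * rho(a^-1) = [[2, -3], [-1, 2]]  ->  [[41888, -24193], [25985, -15008]]
... * rho(b^-1) = [[-3, -2], [2, 1]]  ->  [[-174050, -107969], [-107971, -66978]]
... * rho(b^-1) = [[-3, -2], [2, 1]]  ->  [[306212, 240131], [189957, 148964]]
tr = 306212 + 148964 = 455176

455176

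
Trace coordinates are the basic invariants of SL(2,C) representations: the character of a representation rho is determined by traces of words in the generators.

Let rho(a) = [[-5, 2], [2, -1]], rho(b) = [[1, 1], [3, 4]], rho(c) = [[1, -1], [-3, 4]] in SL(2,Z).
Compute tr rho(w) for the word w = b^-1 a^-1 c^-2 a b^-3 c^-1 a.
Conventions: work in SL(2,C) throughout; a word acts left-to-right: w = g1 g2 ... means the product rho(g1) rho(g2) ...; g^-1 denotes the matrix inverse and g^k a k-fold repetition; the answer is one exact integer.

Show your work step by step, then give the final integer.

-745717

rho(b^-1) = [[4, -1], [-3, 1]]
... * rho(a^-1) = [[-1, -2], [-2, -5]]  ->  [[-2, -3], [1, 1]]
... * rho(c^-1) = [[4, 1], [3, 1]]  ->  [[-17, -5], [7, 2]]
... * rho(c^-1) = [[4, 1], [3, 1]]  ->  [[-83, -22], [34, 9]]
... * rho(a) = [[-5, 2], [2, -1]]  ->  [[371, -144], [-152, 59]]
... * rho(b^-1) = [[4, -1], [-3, 1]]  ->  [[1916, -515], [-785, 211]]
... * rho(b^-1) = [[4, -1], [-3, 1]]  ->  [[9209, -2431], [-3773, 996]]
... * rho(b^-1) = [[4, -1], [-3, 1]]  ->  [[44129, -11640], [-18080, 4769]]
... * rho(c^-1) = [[4, 1], [3, 1]]  ->  [[141596, 32489], [-58013, -13311]]
... * rho(a) = [[-5, 2], [2, -1]]  ->  [[-643002, 250703], [263443, -102715]]
tr = -643002 + -102715 = -745717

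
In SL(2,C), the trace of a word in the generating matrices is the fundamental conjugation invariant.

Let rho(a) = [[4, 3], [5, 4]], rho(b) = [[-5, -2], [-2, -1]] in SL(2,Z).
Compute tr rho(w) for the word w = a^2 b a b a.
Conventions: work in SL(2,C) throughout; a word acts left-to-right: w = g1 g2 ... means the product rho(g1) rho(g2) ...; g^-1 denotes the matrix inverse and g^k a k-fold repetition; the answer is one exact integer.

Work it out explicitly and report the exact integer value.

rho(a) = [[4, 3], [5, 4]]
... * rho(a) = [[4, 3], [5, 4]]  ->  [[31, 24], [40, 31]]
... * rho(b) = [[-5, -2], [-2, -1]]  ->  [[-203, -86], [-262, -111]]
... * rho(a) = [[4, 3], [5, 4]]  ->  [[-1242, -953], [-1603, -1230]]
... * rho(b) = [[-5, -2], [-2, -1]]  ->  [[8116, 3437], [10475, 4436]]
... * rho(a) = [[4, 3], [5, 4]]  ->  [[49649, 38096], [64080, 49169]]
tr = 49649 + 49169 = 98818

98818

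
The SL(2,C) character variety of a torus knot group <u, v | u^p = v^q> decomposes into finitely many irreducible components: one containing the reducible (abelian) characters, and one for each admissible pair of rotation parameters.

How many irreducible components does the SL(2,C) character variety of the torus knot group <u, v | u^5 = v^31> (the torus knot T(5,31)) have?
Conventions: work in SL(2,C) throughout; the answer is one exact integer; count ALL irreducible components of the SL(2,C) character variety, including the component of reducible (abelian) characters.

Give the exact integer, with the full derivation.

For T(5,31): irreducibility forces the central element u^5 = v^31 to one of +I, -I.
This locks tr(u) to 2*cos(pi*alpha/5), alpha in 1..4, and tr(v) to 2*cos(pi*beta/31), beta in 1..30, on each component of irreducible characters.
u^5 = (-1)^alpha I and v^31 = (-1)^beta I must agree, so alpha and beta have equal parity.
count pairs: odd alpha (2 choices) x odd beta (15), plus even alpha (2) x even beta (15): 2*15 + 2*15 = 60.
components with irreducible characters: 60; plus the single component of reducible (abelian) characters: total 61.

61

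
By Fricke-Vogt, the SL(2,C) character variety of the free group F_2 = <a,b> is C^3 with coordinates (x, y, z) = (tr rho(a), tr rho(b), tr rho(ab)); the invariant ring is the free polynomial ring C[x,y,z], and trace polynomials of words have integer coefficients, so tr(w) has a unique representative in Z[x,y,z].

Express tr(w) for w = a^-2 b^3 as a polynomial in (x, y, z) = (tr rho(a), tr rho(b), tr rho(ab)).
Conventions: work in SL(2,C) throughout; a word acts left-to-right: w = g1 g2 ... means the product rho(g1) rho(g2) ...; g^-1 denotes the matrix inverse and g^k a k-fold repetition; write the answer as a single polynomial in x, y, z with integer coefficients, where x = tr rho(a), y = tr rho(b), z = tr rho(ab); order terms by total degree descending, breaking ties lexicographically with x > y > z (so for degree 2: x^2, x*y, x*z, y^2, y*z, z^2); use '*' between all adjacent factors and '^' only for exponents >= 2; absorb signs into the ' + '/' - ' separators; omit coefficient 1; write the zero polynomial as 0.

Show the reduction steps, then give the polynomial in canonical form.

x^2*y^3 - x*y^2*z - 2*x^2*y - y^3 + x*z + 3*y

use: trace(b^2) = trace(b) * trace(b) - trace(1) = y^2 - 2
use: trace(b^3) = trace(b) * trace(b^2) - trace(b) = y^3 - 3*y
trace(a b^2) = trace(b) * trace(a b) - trace(a) = y*z - x
apply: trace(b^3 a) = trace(b) * trace(a b^2) - trace(a b) = y^2*z - x*y - z
trace(b^3 a^-1) = trace(b^3) * trace(a) - trace(b^3 a) = x*y^3 - y^2*z - 2*x*y + z
trace(a^-2 b^3) = trace(b^3 a^-1) * trace(a) - trace(b^3) = x^2*y^3 - x*y^2*z - 2*x^2*y - y^3 + x*z + 3*y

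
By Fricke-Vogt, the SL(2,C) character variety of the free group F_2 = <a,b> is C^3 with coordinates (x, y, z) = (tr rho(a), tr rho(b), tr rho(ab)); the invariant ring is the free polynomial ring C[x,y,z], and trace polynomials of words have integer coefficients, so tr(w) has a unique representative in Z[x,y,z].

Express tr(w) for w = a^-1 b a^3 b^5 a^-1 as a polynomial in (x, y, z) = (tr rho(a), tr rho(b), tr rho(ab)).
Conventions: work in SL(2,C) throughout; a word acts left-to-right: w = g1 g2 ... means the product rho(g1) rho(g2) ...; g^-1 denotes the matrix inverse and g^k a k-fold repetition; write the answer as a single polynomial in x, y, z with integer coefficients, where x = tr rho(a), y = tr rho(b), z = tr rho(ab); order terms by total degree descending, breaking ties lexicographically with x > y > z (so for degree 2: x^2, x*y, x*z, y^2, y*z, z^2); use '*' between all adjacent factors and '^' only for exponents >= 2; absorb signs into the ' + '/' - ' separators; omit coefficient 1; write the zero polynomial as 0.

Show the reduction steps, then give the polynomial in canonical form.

x^4*y^5*z - x^5*y^4 - x^3*y^6 - x^3*y^4*z^2 - 3*x^4*y^3*z - x^2*y^5*z + 3*x^5*y^2 + 8*x^3*y^4 + 3*x^3*y^2*z^2 + x*y^6 + x*y^4*z^2 + x^4*y*z + 3*x^2*y^3*z + y^5*z - x^5 - 16*x^3*y^2 - x^3*z^2 - 8*x*y^4 - 3*x*y^2*z^2 - x^2*y*z - 4*y^3*z + 5*x^3 + 16*x*y^2 + x*z^2 + 3*y*z - 5*x

trace(b^2 a) = trace(b) trace(a b) - trace(a) = y*z - x
next, trace(b^2) = trace(b) trace(b) - trace(1) = y^2 - 2
next, trace(b a^2 b) = trace(a) trace(b^2 a) - trace(b^2) = x*y*z - x^2 - y^2 + 2
next, trace(b a^2) = trace(a) trace(b a) - trace(b) = x*z - y
trace(b^2 a^2 b) = trace(b) trace(b a^2 b) - trace(b a^2) = x*y^2*z - x^2*y - y^3 - x*z + 3*y
trace(a^2 b^4) = trace(b) trace(b^2 a^2 b) - trace(b^2 a^2) = x*y^3*z - x^2*y^2 - y^4 - 2*x*y*z + x^2 + 4*y^2 - 2
and trace(a^2 b^5) = trace(b) trace(a^2 b^4) - trace(a^2 b^3) = x*y^4*z - x^2*y^3 - y^5 - 3*x*y^2*z + 2*x^2*y + 5*y^3 + x*z - 5*y
trace(a b^6 a) = trace(b) trace(a^2 b^5) - trace(a^2 b^4) = x*y^5*z - x^2*y^4 - y^6 - 4*x*y^3*z + 3*x^2*y^2 + 6*y^4 + 3*x*y*z - x^2 - 9*y^2 + 2
trace(b^2 a b) = trace(b) trace(a b^2) - trace(a b) = y^2*z - x*y - z
and trace(a b^4) = trace(b) trace(b^2 a b) - trace(b^2 a) = y^3*z - x*y^2 - 2*y*z + x
trace(a b^5) = trace(b) trace(a b^4) - trace(a b^3) = y^4*z - x*y^3 - 3*y^2*z + 2*x*y + z
trace(a b^6) = trace(b) trace(a b^5) - trace(a b^4) = y^5*z - x*y^4 - 4*y^3*z + 3*x*y^2 + 3*y*z - x
and trace(b a^3 b^5) = trace(a) trace(a b^6 a) - trace(a b^6) = x^2*y^5*z - x^3*y^4 - x*y^6 - 4*x^2*y^3*z - y^5*z + 3*x^3*y^2 + 7*x*y^4 + 3*x^2*y*z + 4*y^3*z - x^3 - 12*x*y^2 - 3*y*z + 3*x
and trace(a b a b) = trace(a b) trace(a b) - trace(1)   [split at repeated a] = z^2 - 2
trace(b^2 a b a) = trace(b) trace(a b a b) - trace(a b a) = y*z^2 - x*z - y
next, trace(b a b a^2 b) = trace(a) trace(b^2 a b a) - trace(b^2 a b) = x*y*z^2 - x^2*z - y^2*z + z
trace(b a b a^2) = trace(a) trace(b a b a) - trace(b a b) = x*z^2 - y*z - x
trace(b a b a^2 b^2) = trace(b) trace(b a b a^2 b) - trace(b a b a^2) = x*y^2*z^2 - x^2*y*z - y^3*z - x*z^2 + 2*y*z + x
next, trace(b^4 a b a^2) = trace(b) trace(b a b a^2 b^2) - trace(b a b a^2 b) = x*y^3*z^2 - x^2*y^2*z - y^4*z - 2*x*y*z^2 + x^2*z + 3*y^2*z + x*y - z
trace(b a b a b^2) = trace(b) trace(b a b a b) - trace(b a b a) = y^2*z^2 - x*y*z - y^2 - z^2 + 2
and trace(b^4 a b a) = trace(b) trace(b a b a b^2) - trace(b a b a b) = y^3*z^2 - x*y^2*z - y^3 - 2*y*z^2 + x*z + 3*y
and trace(b^2 a b a^3 b^2) = trace(a) trace(b^4 a b a^2) - trace(b^4 a b a) = x^2*y^3*z^2 - x^3*y^2*z - x*y^4*z - 2*x^2*y*z^2 - y^3*z^2 + x^3*z + 4*x*y^2*z + x^2*y + y^3 + 2*y*z^2 - 2*x*z - 3*y
and trace(a b a^3 b^2) = trace(a) trace(a b^2 a b a) - trace(a b^2 a b) = x^2*y*z^2 - x^3*z - x*y^2*z - y*z^2 + 2*x*z + y
trace(a b a^3 b) = trace(a) trace(b a b a^2) - trace(b a b a) = x^2*z^2 - x*y*z - x^2 - z^2 + 2
trace(b^2 a b a^3 b) = trace(b) trace(a b a^3 b^2) - trace(a b a^3 b) = x^2*y^2*z^2 - x^3*y*z - x*y^3*z - x^2*z^2 - y^2*z^2 + 3*x*y*z + x^2 + y^2 + z^2 - 2
next, trace(b a^3 b^5 a) = trace(b) trace(b^2 a b a^3 b^2) - trace(b^2 a b a^3 b) = x^2*y^4*z^2 - x^3*y^3*z - x*y^5*z - 3*x^2*y^2*z^2 - y^4*z^2 + 2*x^3*y*z + 5*x*y^3*z + x^2*y^2 + x^2*z^2 + y^4 + 3*y^2*z^2 - 5*x*y*z - x^2 - 4*y^2 - z^2 + 2
next, trace(b a^3 b^5 a^-1) = trace(b a^3 b^5) trace(a) - trace(b a^3 b^5 a) = x^3*y^5*z - x^4*y^4 - x^2*y^6 - x^2*y^4*z^2 - 3*x^3*y^3*z + 3*x^4*y^2 + 7*x^2*y^4 + 3*x^2*y^2*z^2 + y^4*z^2 + x^3*y*z - x*y^3*z - x^4 - 13*x^2*y^2 - x^2*z^2 - y^4 - 3*y^2*z^2 + 2*x*y*z + 4*x^2 + 4*y^2 + z^2 - 2
trace(a^-1 b a^3 b^5 a^-1) = trace(b a^3 b^5 a^-1) trace(a) - trace(b a^3 b^5) = x^4*y^5*z - x^5*y^4 - x^3*y^6 - x^3*y^4*z^2 - 3*x^4*y^3*z - x^2*y^5*z + 3*x^5*y^2 + 8*x^3*y^4 + 3*x^3*y^2*z^2 + x*y^6 + x*y^4*z^2 + x^4*y*z + 3*x^2*y^3*z + y^5*z - x^5 - 16*x^3*y^2 - x^3*z^2 - 8*x*y^4 - 3*x*y^2*z^2 - x^2*y*z - 4*y^3*z + 5*x^3 + 16*x*y^2 + x*z^2 + 3*y*z - 5*x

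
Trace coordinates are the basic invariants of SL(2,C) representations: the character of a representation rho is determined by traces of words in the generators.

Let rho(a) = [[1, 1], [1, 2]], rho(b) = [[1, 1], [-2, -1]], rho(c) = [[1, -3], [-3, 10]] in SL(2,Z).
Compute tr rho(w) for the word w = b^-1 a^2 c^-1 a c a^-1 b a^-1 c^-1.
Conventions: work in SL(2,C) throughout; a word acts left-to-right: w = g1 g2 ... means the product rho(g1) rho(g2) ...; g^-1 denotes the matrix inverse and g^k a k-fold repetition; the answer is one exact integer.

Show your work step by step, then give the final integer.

rho(b^-1) = [[-1, -1], [2, 1]]
... * rho(a) = [[1, 1], [1, 2]]  ->  [[-2, -3], [3, 4]]
... * rho(a) = [[1, 1], [1, 2]]  ->  [[-5, -8], [7, 11]]
... * rho(c^-1) = [[10, 3], [3, 1]]  ->  [[-74, -23], [103, 32]]
... * rho(a) = [[1, 1], [1, 2]]  ->  [[-97, -120], [135, 167]]
... * rho(c) = [[1, -3], [-3, 10]]  ->  [[263, -909], [-366, 1265]]
... * rho(a^-1) = [[2, -1], [-1, 1]]  ->  [[1435, -1172], [-1997, 1631]]
... * rho(b) = [[1, 1], [-2, -1]]  ->  [[3779, 2607], [-5259, -3628]]
... * rho(a^-1) = [[2, -1], [-1, 1]]  ->  [[4951, -1172], [-6890, 1631]]
... * rho(c^-1) = [[10, 3], [3, 1]]  ->  [[45994, 13681], [-64007, -19039]]
tr = 45994 + -19039 = 26955

26955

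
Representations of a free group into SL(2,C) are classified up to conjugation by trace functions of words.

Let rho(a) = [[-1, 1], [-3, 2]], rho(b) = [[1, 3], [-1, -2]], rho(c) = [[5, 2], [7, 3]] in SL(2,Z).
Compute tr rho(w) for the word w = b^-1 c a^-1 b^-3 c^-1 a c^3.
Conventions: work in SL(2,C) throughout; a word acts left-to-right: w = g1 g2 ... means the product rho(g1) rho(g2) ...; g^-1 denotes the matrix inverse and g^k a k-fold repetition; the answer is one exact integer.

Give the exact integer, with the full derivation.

-82744

rho(b^-1) = [[-2, -3], [1, 1]]
... * rho(c) = [[5, 2], [7, 3]]  ->  [[-31, -13], [12, 5]]
... * rho(a^-1) = [[2, -1], [3, -1]]  ->  [[-101, 44], [39, -17]]
... * rho(b^-1) = [[-2, -3], [1, 1]]  ->  [[246, 347], [-95, -134]]
... * rho(b^-1) = [[-2, -3], [1, 1]]  ->  [[-145, -391], [56, 151]]
... * rho(b^-1) = [[-2, -3], [1, 1]]  ->  [[-101, 44], [39, -17]]
... * rho(c^-1) = [[3, -2], [-7, 5]]  ->  [[-611, 422], [236, -163]]
... * rho(a) = [[-1, 1], [-3, 2]]  ->  [[-655, 233], [253, -90]]
... * rho(c) = [[5, 2], [7, 3]]  ->  [[-1644, -611], [635, 236]]
... * rho(c) = [[5, 2], [7, 3]]  ->  [[-12497, -5121], [4827, 1978]]
... * rho(c) = [[5, 2], [7, 3]]  ->  [[-98332, -40357], [37981, 15588]]
tr = -98332 + 15588 = -82744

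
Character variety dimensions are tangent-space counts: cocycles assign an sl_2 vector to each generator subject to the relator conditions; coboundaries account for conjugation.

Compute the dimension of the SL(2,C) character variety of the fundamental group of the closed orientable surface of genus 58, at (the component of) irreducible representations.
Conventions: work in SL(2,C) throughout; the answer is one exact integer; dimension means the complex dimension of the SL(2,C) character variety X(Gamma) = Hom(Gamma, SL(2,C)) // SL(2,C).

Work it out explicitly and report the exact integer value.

342

pi_1 of the closed genus-58 surface has 116 generators bound by the single product-of-commutators relator.
A cocycle assigns one sl_2 vector per generator subject to the relator condition d_2(z) = 0: dim of the unconstrained space is 3*2g = 348.
At an irreducible rho, H^2 = coker(d_2) vanishes (Poincare duality: H^2 is dual to H^0 = invariants = 0), so d_2 is surjective onto sl_2 and dim Z^1 = 348 - 3 = 345.
As always at irreducible rho, dim B^1 = 3.
dim X = dim H^1 = 345 - 3 = 342.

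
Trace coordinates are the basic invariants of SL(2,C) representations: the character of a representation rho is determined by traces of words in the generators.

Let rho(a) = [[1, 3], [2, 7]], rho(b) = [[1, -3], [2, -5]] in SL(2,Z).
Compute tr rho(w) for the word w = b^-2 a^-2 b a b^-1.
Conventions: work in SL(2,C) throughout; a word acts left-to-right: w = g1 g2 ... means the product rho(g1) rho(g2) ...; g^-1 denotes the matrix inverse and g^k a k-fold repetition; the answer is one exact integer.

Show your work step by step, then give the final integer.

rho(b^-1) = [[-5, 3], [-2, 1]]
... * rho(b^-1) = [[-5, 3], [-2, 1]]  ->  [[19, -12], [8, -5]]
... * rho(a^-1) = [[7, -3], [-2, 1]]  ->  [[157, -69], [66, -29]]
... * rho(a^-1) = [[7, -3], [-2, 1]]  ->  [[1237, -540], [520, -227]]
... * rho(b) = [[1, -3], [2, -5]]  ->  [[157, -1011], [66, -425]]
... * rho(a) = [[1, 3], [2, 7]]  ->  [[-1865, -6606], [-784, -2777]]
... * rho(b^-1) = [[-5, 3], [-2, 1]]  ->  [[22537, -12201], [9474, -5129]]
tr = 22537 + -5129 = 17408

17408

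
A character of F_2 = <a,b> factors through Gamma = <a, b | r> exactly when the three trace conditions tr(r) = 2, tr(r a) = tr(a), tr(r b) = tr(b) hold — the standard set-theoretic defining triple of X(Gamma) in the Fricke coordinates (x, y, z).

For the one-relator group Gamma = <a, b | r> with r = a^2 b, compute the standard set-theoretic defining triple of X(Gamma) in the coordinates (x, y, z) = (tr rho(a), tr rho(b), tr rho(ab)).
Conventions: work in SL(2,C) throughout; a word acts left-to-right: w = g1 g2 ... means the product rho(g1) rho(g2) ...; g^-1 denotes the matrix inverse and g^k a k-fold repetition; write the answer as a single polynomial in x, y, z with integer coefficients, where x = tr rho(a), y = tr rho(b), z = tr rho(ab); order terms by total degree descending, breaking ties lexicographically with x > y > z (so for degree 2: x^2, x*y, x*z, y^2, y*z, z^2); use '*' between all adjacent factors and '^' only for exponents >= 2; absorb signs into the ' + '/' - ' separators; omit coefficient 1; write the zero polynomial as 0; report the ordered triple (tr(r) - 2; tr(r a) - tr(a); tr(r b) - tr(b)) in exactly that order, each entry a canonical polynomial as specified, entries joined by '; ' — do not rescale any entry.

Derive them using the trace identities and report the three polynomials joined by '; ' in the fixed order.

x*z - y - 2; x^2*z - x*y - x - z; x*y*z - x^2 - y^2 - y + 2

trace(a^2 b) = trace(a) * trace(b a) - trace(b) = x*z - y
trace(a^2 b a) = trace(a) * trace(b a^2) - trace(b a) = x^2*z - x*y - z
trace(b^2 a) = trace(b) * trace(a b) - trace(a)  (reduce the b square) = y*z - x
trace(b^2) = trace(b) * trace(b) - trace(1)  (reduce the b square) = y^2 - 2
trace(a^2 b^2) = trace(a) * trace(b^2 a) - trace(b^2)  (reduce the a square) = x*y*z - x^2 - y^2 + 2
assemble the triple (trace(r) - 2; trace(r a) - x; trace(r b) - y)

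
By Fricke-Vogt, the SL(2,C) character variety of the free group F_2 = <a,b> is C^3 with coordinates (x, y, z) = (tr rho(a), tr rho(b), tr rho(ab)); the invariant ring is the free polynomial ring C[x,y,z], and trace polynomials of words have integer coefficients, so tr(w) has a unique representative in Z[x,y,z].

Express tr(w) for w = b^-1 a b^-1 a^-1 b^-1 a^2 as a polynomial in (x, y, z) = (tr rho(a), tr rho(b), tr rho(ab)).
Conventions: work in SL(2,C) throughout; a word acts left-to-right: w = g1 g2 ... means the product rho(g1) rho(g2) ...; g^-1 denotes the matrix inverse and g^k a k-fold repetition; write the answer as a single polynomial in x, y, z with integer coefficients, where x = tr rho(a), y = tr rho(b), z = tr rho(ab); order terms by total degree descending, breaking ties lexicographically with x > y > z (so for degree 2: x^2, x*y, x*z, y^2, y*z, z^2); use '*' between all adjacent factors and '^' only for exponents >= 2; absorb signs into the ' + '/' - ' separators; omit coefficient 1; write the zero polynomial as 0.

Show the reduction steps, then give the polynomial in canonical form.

trace(a^2) = trace(a) trace(a) - trace(1) = x^2 - 2
trace(a^3) = trace(a) trace(a^2) - trace(a) = x^3 - 3*x
trace(a b a) = trace(a) trace(b a) - trace(b) = x*z - y
trace(a^3 b) = trace(a) trace(a b a) - trace(a b) = x^2*z - x*y - z
trace(b^-1 a^3) = trace(a^3) trace(b) - trace(a^3 b) = x^3*y - x^2*z - 2*x*y + z
trace(b^-1 a^3 b^-1) = trace(b^-1 a^3) trace(b) - trace(b^-1 a^3 b) = x^3*y^2 - x^2*y*z - x^3 - 2*x*y^2 + y*z + 3*x
trace(a^4) = trace(a) trace(a^3) - trace(a^2) = x^4 - 4*x^2 + 2
trace(a^4 b) = trace(a) trace(a b a^2) - trace(a b a) = x^3*z - x^2*y - 2*x*z + y
trace(a b^-1 a^3) = trace(a^4) trace(b) - trace(a^4 b) = x^4*y - x^3*z - 3*x^2*y + 2*x*z + y
trace(b a b a) = trace(b a) trace(b a) - trace(1)   [split at repeated b] = z^2 - 2
trace(b a b) = trace(b) trace(a b) - trace(a) = y*z - x
trace(b a b a^2) = trace(a) trace(b a b a) - trace(b a b) = x*z^2 - y*z - x
trace(a^3 b a b) = trace(a) trace(b a b a^2) - trace(b a b a) = x^2*z^2 - x*y*z - x^2 - z^2 + 2
trace(a b^-1 a^3 b) = trace(a^3 b a) trace(b) - trace(a^3 b a b) = x^3*y*z - x^2*y^2 - x^2*z^2 - x*y*z + x^2 + y^2 + z^2 - 2
trace(b^-1 a^3 b^-1 a) = trace(a b^-1 a^3) trace(b) - trace(a b^-1 a^3 b) = x^4*y^2 - 2*x^3*y*z - 2*x^2*y^2 + x^2*z^2 + 3*x*y*z - x^2 - z^2 + 2
trace(a b^-1 a^-1 b^-1 a^2) = trace(b^-1 a^3 b^-1) trace(a) - trace(b^-1 a^3 b^-1 a) = x^3*y*z - x^4 - x^2*z^2 - 2*x*y*z + 4*x^2 + z^2 - 2
trace(a b a b^-1) = trace(a b a) trace(b) - trace(a b a b) = x*y*z - y^2 - z^2 + 2
trace(b^2) = trace(b) trace(b) - trace(1) = y^2 - 2
trace(b a^2 b) = trace(a) trace(b^2 a) - trace(b^2) = x*y*z - x^2 - y^2 + 2
trace(a b a^2 b a) = trace(a) trace(b a^2 b a) - trace(b a^2 b) = x^2*z^2 - 2*x*y*z + y^2 - 2
trace(b a b a b a) = trace(a b a b) trace(a b) - trace(b a)   [split at repeated a] = z^3 - 3*z
trace(b a b a b) = trace(b) trace(a b a b) - trace(a b a) = y*z^2 - x*z - y
trace(a b a^2 b a b) = trace(a) trace(b a b a b a) - trace(b a b a b) = x*z^3 - y*z^2 - 2*x*z + y
trace(b a^2 b a b^-1 a) = trace(a b a^2 b a) trace(b) - trace(a b a^2 b a b) = x^2*y*z^2 - 2*x*y^2*z - x*z^3 + y^3 + y*z^2 + 2*x*z - 3*y
trace(a^2 b a b^-1 a^-1 b) = trace(b a^2 b a b^-1) trace(a) - trace(b a^2 b a b^-1 a) = -x^2*y*z^2 + x^3*z + 2*x*y^2*z + x*z^3 - x^2*y - y^3 - y*z^2 - 3*x*z + 3*y
trace(a b^-1 a^-1 b^-1 a^2 b) = trace(a^2 b a b^-1 a^-1) trace(b) - trace(a^2 b a b^-1 a^-1 b) = x^2*y*z^2 - x^3*z - x*y^2*z - x*z^3 + x^2*y + 3*x*z - y
trace(b^-1 a b^-1 a^-1 b^-1 a^2) = trace(a b^-1 a^-1 b^-1 a^2) trace(b) - trace(a b^-1 a^-1 b^-1 a^2 b) = x^3*y^2*z - x^4*y - 2*x^2*y*z^2 + x^3*z - x*y^2*z + x*z^3 + 3*x^2*y + y*z^2 - 3*x*z - y

x^3*y^2*z - x^4*y - 2*x^2*y*z^2 + x^3*z - x*y^2*z + x*z^3 + 3*x^2*y + y*z^2 - 3*x*z - y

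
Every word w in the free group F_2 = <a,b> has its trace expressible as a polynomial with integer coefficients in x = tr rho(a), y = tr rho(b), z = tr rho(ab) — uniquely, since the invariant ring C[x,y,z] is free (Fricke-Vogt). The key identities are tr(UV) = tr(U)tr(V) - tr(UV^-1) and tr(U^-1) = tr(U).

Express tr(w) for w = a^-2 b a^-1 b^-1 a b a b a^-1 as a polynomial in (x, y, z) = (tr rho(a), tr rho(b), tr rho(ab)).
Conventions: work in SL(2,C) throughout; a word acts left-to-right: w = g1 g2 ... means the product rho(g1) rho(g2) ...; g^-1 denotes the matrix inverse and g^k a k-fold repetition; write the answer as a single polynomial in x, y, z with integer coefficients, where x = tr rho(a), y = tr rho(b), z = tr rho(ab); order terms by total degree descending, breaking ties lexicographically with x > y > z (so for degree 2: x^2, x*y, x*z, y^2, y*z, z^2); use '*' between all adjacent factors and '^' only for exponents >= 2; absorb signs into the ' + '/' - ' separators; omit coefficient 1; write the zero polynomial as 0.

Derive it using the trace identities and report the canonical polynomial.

-x^4*y^2*z^2 + x^5*y*z + x^3*y^3*z + 2*x^3*y*z^3 - x^4*z^2 + x^2*y^2*z^2 - x^2*z^4 - 6*x^3*y*z - 2*x*y^3*z - 3*x*y*z^3 + x^2*y^2 + 5*x^2*z^2 + y^2*z^2 + z^4 + 7*x*y*z - x^2 - y^2 - 4*z^2 + 2

trace(b a b) = trace(b)*trace(a b) - trace(a)  (reduce the b square) = y*z - x
trace(b a b a) = trace(b a)*trace(b a) - trace(1)  (split on b) = z^2 - 2
trace(a^-1 b a b) = trace(b a b)*trace(a) - trace(b a b a)  (eliminate a^-1) = x*y*z - x^2 - z^2 + 2
trace(b a b a^-2) = trace(a^-1 b a b)*trace(a) - trace(a^-1 b a b a)  (eliminate a^-1) = x^2*y*z - x^3 - x*z^2 - y*z + 3*x
trace(a b a) = trace(a)*trace(b a) - trace(b)  (reduce the a square) = x*z - y
trace(b a b^2 a) = trace(b)*trace(a b a b) - trace(a b a)  (reduce the b square) = y*z^2 - x*z - y
trace(b a b^2) = trace(b)*trace(a b^2) - trace(a b)  (reduce the b square) = y^2*z - x*y - z
trace(b a^2 b a b) = trace(a)*trace(b a b^2 a) - trace(b a b^2)  (reduce the a square) = x*y*z^2 - x^2*z - y^2*z + z
trace(b a b a b a) = trace(b a b a)*trace(b a) - trace(a b)  (split on b) = z^3 - 3*z
trace(b a^2 b a b a) = trace(a)*trace(b a b a b a) - trace(b a b a b)  (reduce the a square) = x*z^3 - y*z^2 - 2*x*z + y
trace(a^-1 b a^2 b a b) = trace(b a^2 b a b)*trace(a) - trace(b a^2 b a b a)  (eliminate a^-1) = x^2*y*z^2 - x^3*z - x*y^2*z - x*z^3 + y*z^2 + 3*x*z - y
trace(a^-2 b a^2 b a b) = trace(a^-1 b a^2 b a b)*trace(a) - trace(a^-1 b a^2 b a b a)  (eliminate a^-1) = x^3*y*z^2 - x^4*z - x^2*y^2*z - x^2*z^3 + 4*x^2*z + y^2*z - x*y - z
trace(a b a b a^-3 b a) = trace(a^-2 b a^2 b a b)*trace(a) - trace(a^-2 b a^2 b a b a)  (eliminate a^-1) = x^4*y*z^2 - x^5*z - x^3*y^2*z - x^3*z^3 - x^2*y*z^2 + 5*x^3*z + 2*x*y^2*z + x*z^3 - x^2*y - y*z^2 - 4*x*z + y
trace(a b a b a) = trace(a)*trace(b a b a) - trace(b a b)  (reduce the a square) = x*z^2 - y*z - x
trace(b a b a b a b) = trace(b)*trace(a b a b a b) - trace(a b a b a)  (reduce the b square) = y*z^3 - x*z^2 - 2*y*z + x
trace(b a b a b a b a) = trace(b a b a)*trace(b a b a) - trace(1)  (split on b) = z^4 - 4*z^2 + 2
trace(a^-1 b a b a b a b) = trace(b a b a b a b)*trace(a) - trace(b a b a b a b a)  (eliminate a^-1) = x*y*z^3 - x^2*z^2 - z^4 - 2*x*y*z + x^2 + 4*z^2 - 2
trace(a^-2 b a b a b a b) = trace(a^-1 b a b a b a b)*trace(a) - trace(a^-1 b a b a b a b a)  (eliminate a^-1) = x^2*y*z^3 - x^3*z^2 - x*z^4 - 2*x^2*y*z - y*z^3 + x^3 + 5*x*z^2 + 2*y*z - 3*x
trace(a b a b a^-3 b a b) = trace(a^-2 b a b a b a b)*trace(a) - trace(a^-2 b a b a b a b a)  (eliminate a^-1) = x^3*y*z^3 - x^4*z^2 - x^2*z^4 - 2*x^3*y*z - 2*x*y*z^3 + x^4 + 6*x^2*z^2 + z^4 + 4*x*y*z - 4*x^2 - 4*z^2 + 2
trace(b^-1 a b a b a^-3 b a) = trace(a b a b a^-3 b a)*trace(b) - trace(a b a b a^-3 b a b)  (eliminate b^-1) = x^4*y^2*z^2 - x^5*y*z - x^3*y^3*z - 2*x^3*y*z^3 + x^4*z^2 - x^2*y^2*z^2 + x^2*z^4 + 7*x^3*y*z + 2*x*y^3*z + 3*x*y*z^3 - x^4 - x^2*y^2 - 6*x^2*z^2 - y^2*z^2 - z^4 - 8*x*y*z + 4*x^2 + y^2 + 4*z^2 - 2
trace(a^-2 b a^-1 b^-1 a b a b a^-1) = trace(b^-1 a b a b a^-3 b)*trace(a) - trace(b^-1 a b a b a^-3 b a)  (eliminate a^-1) = -x^4*y^2*z^2 + x^5*y*z + x^3*y^3*z + 2*x^3*y*z^3 - x^4*z^2 + x^2*y^2*z^2 - x^2*z^4 - 6*x^3*y*z - 2*x*y^3*z - 3*x*y*z^3 + x^2*y^2 + 5*x^2*z^2 + y^2*z^2 + z^4 + 7*x*y*z - x^2 - y^2 - 4*z^2 + 2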